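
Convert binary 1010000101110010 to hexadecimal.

Group into 4-bit nibbles from right:
  1010 = A
  0001 = 1
  0111 = 7
  0010 = 2
Result: A172



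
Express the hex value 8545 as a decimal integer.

Expand by place value (powers of 16):
8545 = 8 × 16^3 + 5 × 16^2 + 4 × 16^1 + 5 × 16^0
= 8 × 4096 + 5 × 256 + 4 × 16 + 5 × 1
= 32768 + 1280 + 64 + 5
= 34117



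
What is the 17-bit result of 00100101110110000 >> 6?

Original: 00100101110110000 (decimal 19376)
Shift right by 6 positions
Drop the 6 low bits; fill with zeros on the left
Result: 00000000100101110 (decimal 302)
Equivalent: 19376 >> 6 = 19376 ÷ 2^6 = 302



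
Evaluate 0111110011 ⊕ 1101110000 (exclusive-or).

XOR: 1 when bits differ
  0111110011
^ 1101110000
------------
  1010000011
Decimal: 499 ^ 880 = 643



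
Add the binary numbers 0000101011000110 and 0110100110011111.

Add column by column from the right: bit + bit + carry-in; write the sum mod 2, carry 1 when the sum is 2 or 3.
carry:  0001011100111100
        0000101011000110
+       0110100110011111
------------------------
       00111010001100101
(the carry out of the leftmost column, 0, becomes the leading bit)
Decimal check:
  0000101011000110 = 2048 + 512 + 128 + 64 + 4 + 2 = 2758
  0110100110011111 = 16384 + 8192 + 2048 + 256 + 128 + 16 + 8 + 4 + 2 + 1 = 27039
  2758 + 27039 = 29797, and 00111010001100101 = 16384 + 8192 + 4096 + 1024 + 64 + 32 + 4 + 1 = 29797 ✓



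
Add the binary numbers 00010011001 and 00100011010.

Add column by column from the right: bit + bit + carry-in; write the sum mod 2, carry 1 when the sum is 2 or 3.
carry:  00000110000
        00010011001
+       00100011010
-------------------
       000110110011
(the carry out of the leftmost column, 0, becomes the leading bit)
Decimal check:
  00010011001 = 128 + 16 + 8 + 1 = 153
  00100011010 = 256 + 16 + 8 + 2 = 282
  153 + 282 = 435, and 000110110011 = 256 + 128 + 32 + 16 + 2 + 1 = 435 ✓



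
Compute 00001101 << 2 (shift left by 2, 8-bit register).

Original: 00001101 (decimal 13)
Shift left by 2 positions
Append 2 zeros on the right
Result: 00110100 (decimal 52)
Equivalent: 13 << 2 = 13 × 2^2 = 52



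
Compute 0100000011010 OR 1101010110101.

OR: 1 when either bit is 1
  0100000011010
| 1101010110101
---------------
  1101010111111
Decimal: 2074 | 6837 = 6847



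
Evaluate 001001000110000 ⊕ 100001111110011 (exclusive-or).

XOR: 1 when bits differ
  001001000110000
^ 100001111110011
-----------------
  101000111000011
Decimal: 4656 ^ 17395 = 20931



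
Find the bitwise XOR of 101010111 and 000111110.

XOR: 1 when bits differ
  101010111
^ 000111110
-----------
  101101001
Decimal: 343 ^ 62 = 361



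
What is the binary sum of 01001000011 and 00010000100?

Add column by column from the right: bit + bit + carry-in; write the sum mod 2, carry 1 when the sum is 2 or 3.
carry:  00000000000
        01001000011
+       00010000100
-------------------
       001011000111
(the carry out of the leftmost column, 0, becomes the leading bit)
Decimal check:
  01001000011 = 512 + 64 + 2 + 1 = 579
  00010000100 = 128 + 4 = 132
  579 + 132 = 711, and 001011000111 = 512 + 128 + 64 + 4 + 2 + 1 = 711 ✓



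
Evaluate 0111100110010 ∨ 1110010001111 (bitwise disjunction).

OR: 1 when either bit is 1
  0111100110010
| 1110010001111
---------------
  1111110111111
Decimal: 3890 | 7311 = 8127



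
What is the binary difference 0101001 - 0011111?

Method 1 - Direct subtraction (column by column from the right: bit − bit − borrow-in; if negative, add 2 and borrow 1 from the next column):
borrow: 0111100
        0101001
-       0011111
---------------
        0001010

Method 2 - Add two's complement:
Two's complement of 0011111: invert → 1100000, add 1 → 1100001
  0101001
+ 1100001
---------
 10001010  (end carry out of the top bit = 1)
Discarding the end carry: 0001010
Decimal check:
  0101001 = 32 + 8 + 1 = 41
  0011111 = 16 + 8 + 4 + 2 + 1 = 31
  41 - 31 = 10, and 0001010 = 8 + 2 = 10 ✓



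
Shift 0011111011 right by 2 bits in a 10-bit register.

Original: 0011111011 (decimal 251)
Shift right by 2 positions
Drop the 2 low bits; fill with zeros on the left
Result: 0000111110 (decimal 62)
Equivalent: 251 >> 2 = 251 ÷ 2^2 = 62



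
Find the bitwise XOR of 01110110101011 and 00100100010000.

XOR: 1 when bits differ
  01110110101011
^ 00100100010000
----------------
  01010010111011
Decimal: 7595 ^ 2320 = 5307



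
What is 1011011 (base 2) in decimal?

Sum of powers of 2 for each 1-bit:
2^0 + 2^1 + 2^3 + 2^4 + 2^6
= 1 + 2 + 8 + 16 + 64
= 91



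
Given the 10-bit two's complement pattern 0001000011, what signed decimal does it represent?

Binary: 0001000011
Sign bit: 0 (non-negative)
Read directly as an unsigned value:
0001000011 = 64 + 2 + 1 = 67
Value: 67



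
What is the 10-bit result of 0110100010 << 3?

Original: 0110100010 (decimal 418)
Shift left by 3 positions
Append 3 zeros on the right and drop the 3 high bits that overflow the 10-bit width
Result: 0100010000 (decimal 272)
Equivalent: 418 << 3 = 418 × 2^3 = 3344, truncated to 10 bits = 272



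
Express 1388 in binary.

Using repeated division by 2:
1388 ÷ 2 = 694 remainder 0
694 ÷ 2 = 347 remainder 0
347 ÷ 2 = 173 remainder 1
173 ÷ 2 = 86 remainder 1
86 ÷ 2 = 43 remainder 0
43 ÷ 2 = 21 remainder 1
21 ÷ 2 = 10 remainder 1
10 ÷ 2 = 5 remainder 0
5 ÷ 2 = 2 remainder 1
2 ÷ 2 = 1 remainder 0
1 ÷ 2 = 0 remainder 1
Reading remainders bottom to top: 10101101100



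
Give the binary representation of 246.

Using repeated division by 2:
246 ÷ 2 = 123 remainder 0
123 ÷ 2 = 61 remainder 1
61 ÷ 2 = 30 remainder 1
30 ÷ 2 = 15 remainder 0
15 ÷ 2 = 7 remainder 1
7 ÷ 2 = 3 remainder 1
3 ÷ 2 = 1 remainder 1
1 ÷ 2 = 0 remainder 1
Reading remainders bottom to top: 11110110



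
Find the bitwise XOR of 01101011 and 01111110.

XOR: 1 when bits differ
  01101011
^ 01111110
----------
  00010101
Decimal: 107 ^ 126 = 21



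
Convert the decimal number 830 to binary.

Using repeated division by 2:
830 ÷ 2 = 415 remainder 0
415 ÷ 2 = 207 remainder 1
207 ÷ 2 = 103 remainder 1
103 ÷ 2 = 51 remainder 1
51 ÷ 2 = 25 remainder 1
25 ÷ 2 = 12 remainder 1
12 ÷ 2 = 6 remainder 0
6 ÷ 2 = 3 remainder 0
3 ÷ 2 = 1 remainder 1
1 ÷ 2 = 0 remainder 1
Reading remainders bottom to top: 1100111110



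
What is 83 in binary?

Using repeated division by 2:
83 ÷ 2 = 41 remainder 1
41 ÷ 2 = 20 remainder 1
20 ÷ 2 = 10 remainder 0
10 ÷ 2 = 5 remainder 0
5 ÷ 2 = 2 remainder 1
2 ÷ 2 = 1 remainder 0
1 ÷ 2 = 0 remainder 1
Reading remainders bottom to top: 1010011



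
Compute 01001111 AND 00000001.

AND: 1 only when both bits are 1
  01001111
& 00000001
----------
  00000001
Decimal: 79 & 1 = 1



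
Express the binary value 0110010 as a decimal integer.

Sum of powers of 2 for each 1-bit:
2^1 + 2^4 + 2^5
= 2 + 16 + 32
= 50



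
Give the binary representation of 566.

Using repeated division by 2:
566 ÷ 2 = 283 remainder 0
283 ÷ 2 = 141 remainder 1
141 ÷ 2 = 70 remainder 1
70 ÷ 2 = 35 remainder 0
35 ÷ 2 = 17 remainder 1
17 ÷ 2 = 8 remainder 1
8 ÷ 2 = 4 remainder 0
4 ÷ 2 = 2 remainder 0
2 ÷ 2 = 1 remainder 0
1 ÷ 2 = 0 remainder 1
Reading remainders bottom to top: 1000110110



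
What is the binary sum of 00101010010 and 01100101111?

Add column by column from the right: bit + bit + carry-in; write the sum mod 2, carry 1 when the sum is 2 or 3.
carry:  11011111100
        00101010010
+       01100101111
-------------------
       010010000001
(the carry out of the leftmost column, 0, becomes the leading bit)
Decimal check:
  00101010010 = 256 + 64 + 16 + 2 = 338
  01100101111 = 512 + 256 + 32 + 8 + 4 + 2 + 1 = 815
  338 + 815 = 1153, and 010010000001 = 1024 + 128 + 1 = 1153 ✓



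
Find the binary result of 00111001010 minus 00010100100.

Method 1 - Direct subtraction (column by column from the right: bit − bit − borrow-in; if negative, add 2 and borrow 1 from the next column):
borrow: 00001001000
        00111001010
-       00010100100
-------------------
        00100100110

Method 2 - Add two's complement:
Two's complement of 00010100100: invert → 11101011011, add 1 → 11101011100
  00111001010
+ 11101011100
-------------
 100100100110  (end carry out of the top bit = 1)
Discarding the end carry: 00100100110
Decimal check:
  00111001010 = 256 + 128 + 64 + 8 + 2 = 458
  00010100100 = 128 + 32 + 4 = 164
  458 - 164 = 294, and 00100100110 = 256 + 32 + 4 + 2 = 294 ✓



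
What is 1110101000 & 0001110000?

AND: 1 only when both bits are 1
  1110101000
& 0001110000
------------
  0000100000
Decimal: 936 & 112 = 32



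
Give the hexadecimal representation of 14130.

Using repeated division by 16 (digits 10–15 are A–F):
14130 ÷ 16 = 883 remainder 2
883 ÷ 16 = 55 remainder 3
55 ÷ 16 = 3 remainder 7
3 ÷ 16 = 0 remainder 3
Reading remainders bottom to top: 3732



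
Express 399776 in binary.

Using repeated division by 2:
399776 ÷ 2 = 199888 remainder 0
199888 ÷ 2 = 99944 remainder 0
99944 ÷ 2 = 49972 remainder 0
49972 ÷ 2 = 24986 remainder 0
24986 ÷ 2 = 12493 remainder 0
12493 ÷ 2 = 6246 remainder 1
6246 ÷ 2 = 3123 remainder 0
3123 ÷ 2 = 1561 remainder 1
1561 ÷ 2 = 780 remainder 1
780 ÷ 2 = 390 remainder 0
390 ÷ 2 = 195 remainder 0
195 ÷ 2 = 97 remainder 1
97 ÷ 2 = 48 remainder 1
48 ÷ 2 = 24 remainder 0
24 ÷ 2 = 12 remainder 0
12 ÷ 2 = 6 remainder 0
6 ÷ 2 = 3 remainder 0
3 ÷ 2 = 1 remainder 1
1 ÷ 2 = 0 remainder 1
Reading remainders bottom to top: 1100001100110100000



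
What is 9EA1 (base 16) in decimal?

Expand by place value (powers of 16):
Digit values: E = 14, A = 10
9EA1 = 9 × 16^3 + 14 × 16^2 + 10 × 16^1 + 1 × 16^0
= 9 × 4096 + 14 × 256 + 10 × 16 + 1 × 1
= 36864 + 3584 + 160 + 1
= 40609



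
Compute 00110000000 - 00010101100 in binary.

Method 1 - Direct subtraction (column by column from the right: bit − bit − borrow-in; if negative, add 2 and borrow 1 from the next column):
borrow: 00111111000
        00110000000
-       00010101100
-------------------
        00011010100

Method 2 - Add two's complement:
Two's complement of 00010101100: invert → 11101010011, add 1 → 11101010100
  00110000000
+ 11101010100
-------------
 100011010100  (end carry out of the top bit = 1)
Discarding the end carry: 00011010100
Decimal check:
  00110000000 = 256 + 128 = 384
  00010101100 = 128 + 32 + 8 + 4 = 172
  384 - 172 = 212, and 00011010100 = 128 + 64 + 16 + 4 = 212 ✓



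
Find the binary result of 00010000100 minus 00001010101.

Method 1 - Direct subtraction (column by column from the right: bit − bit − borrow-in; if negative, add 2 and borrow 1 from the next column):
borrow: 00011111110
        00010000100
-       00001010101
-------------------
        00000101111

Method 2 - Add two's complement:
Two's complement of 00001010101: invert → 11110101010, add 1 → 11110101011
  00010000100
+ 11110101011
-------------
 100000101111  (end carry out of the top bit = 1)
Discarding the end carry: 00000101111
Decimal check:
  00010000100 = 128 + 4 = 132
  00001010101 = 64 + 16 + 4 + 1 = 85
  132 - 85 = 47, and 00000101111 = 32 + 8 + 4 + 2 + 1 = 47 ✓



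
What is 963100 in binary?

Using repeated division by 2:
963100 ÷ 2 = 481550 remainder 0
481550 ÷ 2 = 240775 remainder 0
240775 ÷ 2 = 120387 remainder 1
120387 ÷ 2 = 60193 remainder 1
60193 ÷ 2 = 30096 remainder 1
30096 ÷ 2 = 15048 remainder 0
15048 ÷ 2 = 7524 remainder 0
7524 ÷ 2 = 3762 remainder 0
3762 ÷ 2 = 1881 remainder 0
1881 ÷ 2 = 940 remainder 1
940 ÷ 2 = 470 remainder 0
470 ÷ 2 = 235 remainder 0
235 ÷ 2 = 117 remainder 1
117 ÷ 2 = 58 remainder 1
58 ÷ 2 = 29 remainder 0
29 ÷ 2 = 14 remainder 1
14 ÷ 2 = 7 remainder 0
7 ÷ 2 = 3 remainder 1
3 ÷ 2 = 1 remainder 1
1 ÷ 2 = 0 remainder 1
Reading remainders bottom to top: 11101011001000011100



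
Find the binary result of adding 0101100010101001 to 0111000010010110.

Add column by column from the right: bit + bit + carry-in; write the sum mod 2, carry 1 when the sum is 2 or 3.
carry:  1110000100000000
        0101100010101001
+       0111000010010110
------------------------
       01100100100111111
(the carry out of the leftmost column, 0, becomes the leading bit)
Decimal check:
  0101100010101001 = 16384 + 4096 + 2048 + 128 + 32 + 8 + 1 = 22697
  0111000010010110 = 16384 + 8192 + 4096 + 128 + 16 + 4 + 2 = 28822
  22697 + 28822 = 51519, and 01100100100111111 = 32768 + 16384 + 2048 + 256 + 32 + 16 + 8 + 4 + 2 + 1 = 51519 ✓



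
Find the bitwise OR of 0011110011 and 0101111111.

OR: 1 when either bit is 1
  0011110011
| 0101111111
------------
  0111111111
Decimal: 243 | 383 = 511



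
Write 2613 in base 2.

Using repeated division by 2:
2613 ÷ 2 = 1306 remainder 1
1306 ÷ 2 = 653 remainder 0
653 ÷ 2 = 326 remainder 1
326 ÷ 2 = 163 remainder 0
163 ÷ 2 = 81 remainder 1
81 ÷ 2 = 40 remainder 1
40 ÷ 2 = 20 remainder 0
20 ÷ 2 = 10 remainder 0
10 ÷ 2 = 5 remainder 0
5 ÷ 2 = 2 remainder 1
2 ÷ 2 = 1 remainder 0
1 ÷ 2 = 0 remainder 1
Reading remainders bottom to top: 101000110101



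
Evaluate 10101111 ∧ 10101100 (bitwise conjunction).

AND: 1 only when both bits are 1
  10101111
& 10101100
----------
  10101100
Decimal: 175 & 172 = 172



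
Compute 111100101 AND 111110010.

AND: 1 only when both bits are 1
  111100101
& 111110010
-----------
  111100000
Decimal: 485 & 498 = 480



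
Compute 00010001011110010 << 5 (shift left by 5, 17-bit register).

Original: 00010001011110010 (decimal 8946)
Shift left by 5 positions
Append 5 zeros on the right and drop the 5 high bits that overflow the 17-bit width
Result: 00101111001000000 (decimal 24128)
Equivalent: 8946 << 5 = 8946 × 2^5 = 286272, truncated to 17 bits = 24128



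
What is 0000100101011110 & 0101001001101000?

AND: 1 only when both bits are 1
  0000100101011110
& 0101001001101000
------------------
  0000000001001000
Decimal: 2398 & 21096 = 72



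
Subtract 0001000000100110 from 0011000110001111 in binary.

Method 1 - Direct subtraction (column by column from the right: bit − bit − borrow-in; if negative, add 2 and borrow 1 from the next column):
borrow: 0000000011000000
        0011000110001111
-       0001000000100110
------------------------
        0010000101101001

Method 2 - Add two's complement:
Two's complement of 0001000000100110: invert → 1110111111011001, add 1 → 1110111111011010
  0011000110001111
+ 1110111111011010
------------------
 10010000101101001  (end carry out of the top bit = 1)
Discarding the end carry: 0010000101101001
Decimal check:
  0011000110001111 = 8192 + 4096 + 256 + 128 + 8 + 4 + 2 + 1 = 12687
  0001000000100110 = 4096 + 32 + 4 + 2 = 4134
  12687 - 4134 = 8553, and 0010000101101001 = 8192 + 256 + 64 + 32 + 8 + 1 = 8553 ✓



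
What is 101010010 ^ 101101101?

XOR: 1 when bits differ
  101010010
^ 101101101
-----------
  000111111
Decimal: 338 ^ 365 = 63



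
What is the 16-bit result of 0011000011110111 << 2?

Original: 0011000011110111 (decimal 12535)
Shift left by 2 positions
Append 2 zeros on the right
Result: 1100001111011100 (decimal 50140)
Equivalent: 12535 << 2 = 12535 × 2^2 = 50140



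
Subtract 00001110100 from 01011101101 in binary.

Method 1 - Direct subtraction (column by column from the right: bit − bit − borrow-in; if negative, add 2 and borrow 1 from the next column):
borrow: 00011100000
        01011101101
-       00001110100
-------------------
        01001111001

Method 2 - Add two's complement:
Two's complement of 00001110100: invert → 11110001011, add 1 → 11110001100
  01011101101
+ 11110001100
-------------
 101001111001  (end carry out of the top bit = 1)
Discarding the end carry: 01001111001
Decimal check:
  01011101101 = 512 + 128 + 64 + 32 + 8 + 4 + 1 = 749
  00001110100 = 64 + 32 + 16 + 4 = 116
  749 - 116 = 633, and 01001111001 = 512 + 64 + 32 + 16 + 8 + 1 = 633 ✓



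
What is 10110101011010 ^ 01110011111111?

XOR: 1 when bits differ
  10110101011010
^ 01110011111111
----------------
  11000110100101
Decimal: 11610 ^ 7423 = 12709



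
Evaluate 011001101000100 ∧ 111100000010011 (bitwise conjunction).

AND: 1 only when both bits are 1
  011001101000100
& 111100000010011
-----------------
  011000000000000
Decimal: 13124 & 30739 = 12288



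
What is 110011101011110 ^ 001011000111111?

XOR: 1 when bits differ
  110011101011110
^ 001011000111111
-----------------
  111000101100001
Decimal: 26462 ^ 5695 = 29025



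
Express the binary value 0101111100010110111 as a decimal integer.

Sum of powers of 2 for each 1-bit:
2^0 + 2^1 + 2^2 + 2^4 + 2^5 + 2^7 + 2^11 + 2^12 + 2^13 + 2^14 + 2^15 + 2^17
= 1 + 2 + 4 + 16 + 32 + 128 + 2048 + 4096 + 8192 + 16384 + 32768 + 131072
= 194743



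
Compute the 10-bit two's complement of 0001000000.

Original: 0001000000
Step 1 - Invert all bits: 1110111111
Step 2 - Add 1: 1111000000
Verification: 0001000000 + 1111000000 = 10000000000; discarding the end carry (carry out of the top bit) leaves the 10-bit value 0000000000, as required for x + (-x)



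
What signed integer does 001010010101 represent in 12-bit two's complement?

Binary: 001010010101
Sign bit: 0 (non-negative)
Read directly as an unsigned value:
001010010101 = 512 + 128 + 16 + 4 + 1 = 661
Value: 661



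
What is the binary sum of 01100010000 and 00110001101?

Add column by column from the right: bit + bit + carry-in; write the sum mod 2, carry 1 when the sum is 2 or 3.
carry:  11000000000
        01100010000
+       00110001101
-------------------
       010010011101
(the carry out of the leftmost column, 0, becomes the leading bit)
Decimal check:
  01100010000 = 512 + 256 + 16 = 784
  00110001101 = 256 + 128 + 8 + 4 + 1 = 397
  784 + 397 = 1181, and 010010011101 = 1024 + 128 + 16 + 8 + 4 + 1 = 1181 ✓



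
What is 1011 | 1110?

OR: 1 when either bit is 1
  1011
| 1110
------
  1111
Decimal: 11 | 14 = 15



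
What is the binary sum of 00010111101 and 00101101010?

Add column by column from the right: bit + bit + carry-in; write the sum mod 2, carry 1 when the sum is 2 or 3.
carry:  01111110000
        00010111101
+       00101101010
-------------------
       001000100111
(the carry out of the leftmost column, 0, becomes the leading bit)
Decimal check:
  00010111101 = 128 + 32 + 16 + 8 + 4 + 1 = 189
  00101101010 = 256 + 64 + 32 + 8 + 2 = 362
  189 + 362 = 551, and 001000100111 = 512 + 32 + 4 + 2 + 1 = 551 ✓



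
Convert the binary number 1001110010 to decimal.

Sum of powers of 2 for each 1-bit:
2^1 + 2^4 + 2^5 + 2^6 + 2^9
= 2 + 16 + 32 + 64 + 512
= 626



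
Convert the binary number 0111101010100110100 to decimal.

Sum of powers of 2 for each 1-bit:
2^2 + 2^4 + 2^5 + 2^8 + 2^10 + 2^12 + 2^14 + 2^15 + 2^16 + 2^17
= 4 + 16 + 32 + 256 + 1024 + 4096 + 16384 + 32768 + 65536 + 131072
= 251188



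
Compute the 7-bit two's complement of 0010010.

Original: 0010010
Step 1 - Invert all bits: 1101101
Step 2 - Add 1: 1101110
Verification: 0010010 + 1101110 = 10000000; discarding the end carry (carry out of the top bit) leaves the 7-bit value 0000000, as required for x + (-x)



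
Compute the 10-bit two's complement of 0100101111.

Original: 0100101111
Step 1 - Invert all bits: 1011010000
Step 2 - Add 1: 1011010001
Verification: 0100101111 + 1011010001 = 10000000000; discarding the end carry (carry out of the top bit) leaves the 10-bit value 0000000000, as required for x + (-x)



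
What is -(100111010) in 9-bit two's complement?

Original (sign bit 1, negative): 100111010
Step 1 - Invert all bits: 011000101
Step 2 - Add 1: 011000110
Verification: 100111010 + 011000110 = 1000000000; discarding the end carry (carry out of the top bit) leaves the 9-bit value 000000000, as required for x + (-x)



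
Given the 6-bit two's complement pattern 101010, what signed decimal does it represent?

Binary: 101010
Sign bit: 1 (negative)
Invert: 010101
Add 1:  010110
Magnitude: 010110 = 16 + 4 + 2 = 22
Value: -22



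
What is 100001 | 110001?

OR: 1 when either bit is 1
  100001
| 110001
--------
  110001
Decimal: 33 | 49 = 49



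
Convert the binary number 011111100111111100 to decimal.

Sum of powers of 2 for each 1-bit:
2^2 + 2^3 + 2^4 + 2^5 + 2^6 + 2^7 + 2^8 + 2^11 + 2^12 + 2^13 + 2^14 + 2^15 + 2^16
= 4 + 8 + 16 + 32 + 64 + 128 + 256 + 2048 + 4096 + 8192 + 16384 + 32768 + 65536
= 129532



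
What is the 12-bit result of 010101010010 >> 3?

Original: 010101010010 (decimal 1362)
Shift right by 3 positions
Drop the 3 low bits; fill with zeros on the left
Result: 000010101010 (decimal 170)
Equivalent: 1362 >> 3 = 1362 ÷ 2^3 = 170



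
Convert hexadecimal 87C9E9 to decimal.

Expand by place value (powers of 16):
Digit values: C = 12, E = 14
87C9E9 = 8 × 16^5 + 7 × 16^4 + 12 × 16^3 + 9 × 16^2 + 14 × 16^1 + 9 × 16^0
= 8 × 1048576 + 7 × 65536 + 12 × 4096 + 9 × 256 + 14 × 16 + 9 × 1
= 8388608 + 458752 + 49152 + 2304 + 224 + 9
= 8899049



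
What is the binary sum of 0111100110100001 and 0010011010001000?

Add column by column from the right: bit + bit + carry-in; write the sum mod 2, carry 1 when the sum is 2 or 3.
carry:  1111111100000000
        0111100110100001
+       0010011010001000
------------------------
       01010000000101001
(the carry out of the leftmost column, 0, becomes the leading bit)
Decimal check:
  0111100110100001 = 16384 + 8192 + 4096 + 2048 + 256 + 128 + 32 + 1 = 31137
  0010011010001000 = 8192 + 1024 + 512 + 128 + 8 = 9864
  31137 + 9864 = 41001, and 01010000000101001 = 32768 + 8192 + 32 + 8 + 1 = 41001 ✓



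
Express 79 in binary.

Using repeated division by 2:
79 ÷ 2 = 39 remainder 1
39 ÷ 2 = 19 remainder 1
19 ÷ 2 = 9 remainder 1
9 ÷ 2 = 4 remainder 1
4 ÷ 2 = 2 remainder 0
2 ÷ 2 = 1 remainder 0
1 ÷ 2 = 0 remainder 1
Reading remainders bottom to top: 1001111



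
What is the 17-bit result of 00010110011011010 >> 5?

Original: 00010110011011010 (decimal 11482)
Shift right by 5 positions
Drop the 5 low bits; fill with zeros on the left
Result: 00000000101100110 (decimal 358)
Equivalent: 11482 >> 5 = 11482 ÷ 2^5 = 358



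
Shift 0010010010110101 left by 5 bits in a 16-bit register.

Original: 0010010010110101 (decimal 9397)
Shift left by 5 positions
Append 5 zeros on the right and drop the 5 high bits that overflow the 16-bit width
Result: 1001011010100000 (decimal 38560)
Equivalent: 9397 << 5 = 9397 × 2^5 = 300704, truncated to 16 bits = 38560



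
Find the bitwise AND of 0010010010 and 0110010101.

AND: 1 only when both bits are 1
  0010010010
& 0110010101
------------
  0010010000
Decimal: 146 & 405 = 144



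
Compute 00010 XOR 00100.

XOR: 1 when bits differ
  00010
^ 00100
-------
  00110
Decimal: 2 ^ 4 = 6



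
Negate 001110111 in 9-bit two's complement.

Original: 001110111
Step 1 - Invert all bits: 110001000
Step 2 - Add 1: 110001001
Verification: 001110111 + 110001001 = 1000000000; discarding the end carry (carry out of the top bit) leaves the 9-bit value 000000000, as required for x + (-x)



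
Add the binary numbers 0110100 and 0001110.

Add column by column from the right: bit + bit + carry-in; write the sum mod 2, carry 1 when the sum is 2 or 3.
carry:  1111000
        0110100
+       0001110
---------------
       01000010
(the carry out of the leftmost column, 0, becomes the leading bit)
Decimal check:
  0110100 = 32 + 16 + 4 = 52
  0001110 = 8 + 4 + 2 = 14
  52 + 14 = 66, and 01000010 = 64 + 2 = 66 ✓



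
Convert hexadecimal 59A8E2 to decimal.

Expand by place value (powers of 16):
Digit values: A = 10, E = 14
59A8E2 = 5 × 16^5 + 9 × 16^4 + 10 × 16^3 + 8 × 16^2 + 14 × 16^1 + 2 × 16^0
= 5 × 1048576 + 9 × 65536 + 10 × 4096 + 8 × 256 + 14 × 16 + 2 × 1
= 5242880 + 589824 + 40960 + 2048 + 224 + 2
= 5875938



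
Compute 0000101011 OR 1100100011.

OR: 1 when either bit is 1
  0000101011
| 1100100011
------------
  1100101011
Decimal: 43 | 803 = 811



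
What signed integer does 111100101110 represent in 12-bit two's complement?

Binary: 111100101110
Sign bit: 1 (negative)
Invert: 000011010001
Add 1:  000011010010
Magnitude: 000011010010 = 128 + 64 + 16 + 2 = 210
Value: -210



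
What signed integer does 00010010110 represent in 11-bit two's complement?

Binary: 00010010110
Sign bit: 0 (non-negative)
Read directly as an unsigned value:
00010010110 = 128 + 16 + 4 + 2 = 150
Value: 150



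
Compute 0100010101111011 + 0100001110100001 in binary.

Add column by column from the right: bit + bit + carry-in; write the sum mod 2, carry 1 when the sum is 2 or 3.
carry:  1000111111000110
        0100010101111011
+       0100001110100001
------------------------
       01000100100011100
(the carry out of the leftmost column, 0, becomes the leading bit)
Decimal check:
  0100010101111011 = 16384 + 1024 + 256 + 64 + 32 + 16 + 8 + 2 + 1 = 17787
  0100001110100001 = 16384 + 512 + 256 + 128 + 32 + 1 = 17313
  17787 + 17313 = 35100, and 01000100100011100 = 32768 + 2048 + 256 + 16 + 8 + 4 = 35100 ✓



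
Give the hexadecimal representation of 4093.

Using repeated division by 16 (digits 10–15 are A–F):
4093 ÷ 16 = 255 remainder 13 (D)
255 ÷ 16 = 15 remainder 15 (F)
15 ÷ 16 = 0 remainder 15 (F)
Reading remainders bottom to top: FFD



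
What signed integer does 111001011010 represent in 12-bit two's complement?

Binary: 111001011010
Sign bit: 1 (negative)
Invert: 000110100101
Add 1:  000110100110
Magnitude: 000110100110 = 256 + 128 + 32 + 4 + 2 = 422
Value: -422



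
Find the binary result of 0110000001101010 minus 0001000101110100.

Method 1 - Direct subtraction (column by column from the right: bit − bit − borrow-in; if negative, add 2 and borrow 1 from the next column):
borrow: 0011111111101000
        0110000001101010
-       0001000101110100
------------------------
        0100111011110110

Method 2 - Add two's complement:
Two's complement of 0001000101110100: invert → 1110111010001011, add 1 → 1110111010001100
  0110000001101010
+ 1110111010001100
------------------
 10100111011110110  (end carry out of the top bit = 1)
Discarding the end carry: 0100111011110110
Decimal check:
  0110000001101010 = 16384 + 8192 + 64 + 32 + 8 + 2 = 24682
  0001000101110100 = 4096 + 256 + 64 + 32 + 16 + 4 = 4468
  24682 - 4468 = 20214, and 0100111011110110 = 16384 + 2048 + 1024 + 512 + 128 + 64 + 32 + 16 + 4 + 2 = 20214 ✓



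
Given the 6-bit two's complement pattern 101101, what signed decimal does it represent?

Binary: 101101
Sign bit: 1 (negative)
Invert: 010010
Add 1:  010011
Magnitude: 010011 = 16 + 2 + 1 = 19
Value: -19



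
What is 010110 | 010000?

OR: 1 when either bit is 1
  010110
| 010000
--------
  010110
Decimal: 22 | 16 = 22



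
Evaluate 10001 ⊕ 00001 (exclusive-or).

XOR: 1 when bits differ
  10001
^ 00001
-------
  10000
Decimal: 17 ^ 1 = 16



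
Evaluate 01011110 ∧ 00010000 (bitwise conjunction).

AND: 1 only when both bits are 1
  01011110
& 00010000
----------
  00010000
Decimal: 94 & 16 = 16



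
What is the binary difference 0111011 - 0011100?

Method 1 - Direct subtraction (column by column from the right: bit − bit − borrow-in; if negative, add 2 and borrow 1 from the next column):
borrow: 0111000
        0111011
-       0011100
---------------
        0011111

Method 2 - Add two's complement:
Two's complement of 0011100: invert → 1100011, add 1 → 1100100
  0111011
+ 1100100
---------
 10011111  (end carry out of the top bit = 1)
Discarding the end carry: 0011111
Decimal check:
  0111011 = 32 + 16 + 8 + 2 + 1 = 59
  0011100 = 16 + 8 + 4 = 28
  59 - 28 = 31, and 0011111 = 16 + 8 + 4 + 2 + 1 = 31 ✓



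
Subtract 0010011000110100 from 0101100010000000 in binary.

Method 1 - Direct subtraction (column by column from the right: bit − bit − borrow-in; if negative, add 2 and borrow 1 from the next column):
borrow: 0100110011111000
        0101100010000000
-       0010011000110100
------------------------
        0011001001001100

Method 2 - Add two's complement:
Two's complement of 0010011000110100: invert → 1101100111001011, add 1 → 1101100111001100
  0101100010000000
+ 1101100111001100
------------------
 10011001001001100  (end carry out of the top bit = 1)
Discarding the end carry: 0011001001001100
Decimal check:
  0101100010000000 = 16384 + 4096 + 2048 + 128 = 22656
  0010011000110100 = 8192 + 1024 + 512 + 32 + 16 + 4 = 9780
  22656 - 9780 = 12876, and 0011001001001100 = 8192 + 4096 + 512 + 64 + 8 + 4 = 12876 ✓



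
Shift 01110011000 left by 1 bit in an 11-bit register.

Original: 01110011000 (decimal 920)
Shift left by 1 position
Append 1 zero on the right
Result: 11100110000 (decimal 1840)
Equivalent: 920 << 1 = 920 × 2^1 = 1840



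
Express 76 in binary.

Using repeated division by 2:
76 ÷ 2 = 38 remainder 0
38 ÷ 2 = 19 remainder 0
19 ÷ 2 = 9 remainder 1
9 ÷ 2 = 4 remainder 1
4 ÷ 2 = 2 remainder 0
2 ÷ 2 = 1 remainder 0
1 ÷ 2 = 0 remainder 1
Reading remainders bottom to top: 1001100



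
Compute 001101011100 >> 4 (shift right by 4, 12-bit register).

Original: 001101011100 (decimal 860)
Shift right by 4 positions
Drop the 4 low bits; fill with zeros on the left
Result: 000000110101 (decimal 53)
Equivalent: 860 >> 4 = 860 ÷ 2^4 = 53



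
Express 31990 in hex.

Using repeated division by 16 (digits 10–15 are A–F):
31990 ÷ 16 = 1999 remainder 6
1999 ÷ 16 = 124 remainder 15 (F)
124 ÷ 16 = 7 remainder 12 (C)
7 ÷ 16 = 0 remainder 7
Reading remainders bottom to top: 7CF6



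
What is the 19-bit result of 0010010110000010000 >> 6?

Original: 0010010110000010000 (decimal 76816)
Shift right by 6 positions
Drop the 6 low bits; fill with zeros on the left
Result: 0000000010010110000 (decimal 1200)
Equivalent: 76816 >> 6 = 76816 ÷ 2^6 = 1200



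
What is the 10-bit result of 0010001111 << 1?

Original: 0010001111 (decimal 143)
Shift left by 1 position
Append 1 zero on the right
Result: 0100011110 (decimal 286)
Equivalent: 143 << 1 = 143 × 2^1 = 286



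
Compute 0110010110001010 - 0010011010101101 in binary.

Method 1 - Direct subtraction (column by column from the right: bit − bit − borrow-in; if negative, add 2 and borrow 1 from the next column):
borrow: 0111110111111010
        0110010110001010
-       0010011010101101
------------------------
        0011111011011101

Method 2 - Add two's complement:
Two's complement of 0010011010101101: invert → 1101100101010010, add 1 → 1101100101010011
  0110010110001010
+ 1101100101010011
------------------
 10011111011011101  (end carry out of the top bit = 1)
Discarding the end carry: 0011111011011101
Decimal check:
  0110010110001010 = 16384 + 8192 + 1024 + 256 + 128 + 8 + 2 = 25994
  0010011010101101 = 8192 + 1024 + 512 + 128 + 32 + 8 + 4 + 1 = 9901
  25994 - 9901 = 16093, and 0011111011011101 = 8192 + 4096 + 2048 + 1024 + 512 + 128 + 64 + 16 + 8 + 4 + 1 = 16093 ✓



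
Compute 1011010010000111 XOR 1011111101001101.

XOR: 1 when bits differ
  1011010010000111
^ 1011111101001101
------------------
  0000101111001010
Decimal: 46215 ^ 48973 = 3018



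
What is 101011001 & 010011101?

AND: 1 only when both bits are 1
  101011001
& 010011101
-----------
  000011001
Decimal: 345 & 157 = 25



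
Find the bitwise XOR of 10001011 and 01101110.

XOR: 1 when bits differ
  10001011
^ 01101110
----------
  11100101
Decimal: 139 ^ 110 = 229



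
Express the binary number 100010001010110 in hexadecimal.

Group into 4-bit nibbles from right:
  0100 = 4
  0100 = 4
  0101 = 5
  0110 = 6
Result: 4456



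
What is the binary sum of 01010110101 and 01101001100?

Add column by column from the right: bit + bit + carry-in; write the sum mod 2, carry 1 when the sum is 2 or 3.
carry:  11111111000
        01010110101
+       01101001100
-------------------
       011000000001
(the carry out of the leftmost column, 0, becomes the leading bit)
Decimal check:
  01010110101 = 512 + 128 + 32 + 16 + 4 + 1 = 693
  01101001100 = 512 + 256 + 64 + 8 + 4 = 844
  693 + 844 = 1537, and 011000000001 = 1024 + 512 + 1 = 1537 ✓



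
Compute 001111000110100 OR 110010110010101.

OR: 1 when either bit is 1
  001111000110100
| 110010110010101
-----------------
  111111110110101
Decimal: 7732 | 26005 = 32693



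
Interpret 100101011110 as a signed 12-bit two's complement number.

Binary: 100101011110
Sign bit: 1 (negative)
Invert: 011010100001
Add 1:  011010100010
Magnitude: 011010100010 = 1024 + 512 + 128 + 32 + 2 = 1698
Value: -1698



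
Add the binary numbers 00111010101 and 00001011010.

Add column by column from the right: bit + bit + carry-in; write the sum mod 2, carry 1 when the sum is 2 or 3.
carry:  01110100000
        00111010101
+       00001011010
-------------------
       001000101111
(the carry out of the leftmost column, 0, becomes the leading bit)
Decimal check:
  00111010101 = 256 + 128 + 64 + 16 + 4 + 1 = 469
  00001011010 = 64 + 16 + 8 + 2 = 90
  469 + 90 = 559, and 001000101111 = 512 + 32 + 8 + 4 + 2 + 1 = 559 ✓



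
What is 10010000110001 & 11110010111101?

AND: 1 only when both bits are 1
  10010000110001
& 11110010111101
----------------
  10010000110001
Decimal: 9265 & 15549 = 9265



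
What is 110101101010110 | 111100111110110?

OR: 1 when either bit is 1
  110101101010110
| 111100111110110
-----------------
  111101111110110
Decimal: 27478 | 31222 = 31734



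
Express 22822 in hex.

Using repeated division by 16 (digits 10–15 are A–F):
22822 ÷ 16 = 1426 remainder 6
1426 ÷ 16 = 89 remainder 2
89 ÷ 16 = 5 remainder 9
5 ÷ 16 = 0 remainder 5
Reading remainders bottom to top: 5926



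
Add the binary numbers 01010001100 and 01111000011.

Add column by column from the right: bit + bit + carry-in; write the sum mod 2, carry 1 when the sum is 2 or 3.
carry:  11100000000
        01010001100
+       01111000011
-------------------
       011001001111
(the carry out of the leftmost column, 0, becomes the leading bit)
Decimal check:
  01010001100 = 512 + 128 + 8 + 4 = 652
  01111000011 = 512 + 256 + 128 + 64 + 2 + 1 = 963
  652 + 963 = 1615, and 011001001111 = 1024 + 512 + 64 + 8 + 4 + 2 + 1 = 1615 ✓



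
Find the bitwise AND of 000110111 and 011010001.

AND: 1 only when both bits are 1
  000110111
& 011010001
-----------
  000010001
Decimal: 55 & 209 = 17



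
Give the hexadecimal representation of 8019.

Using repeated division by 16 (digits 10–15 are A–F):
8019 ÷ 16 = 501 remainder 3
501 ÷ 16 = 31 remainder 5
31 ÷ 16 = 1 remainder 15 (F)
1 ÷ 16 = 0 remainder 1
Reading remainders bottom to top: 1F53



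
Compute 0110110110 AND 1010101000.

AND: 1 only when both bits are 1
  0110110110
& 1010101000
------------
  0010100000
Decimal: 438 & 680 = 160



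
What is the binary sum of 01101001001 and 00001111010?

Add column by column from the right: bit + bit + carry-in; write the sum mod 2, carry 1 when the sum is 2 or 3.
carry:  00011110000
        01101001001
+       00001111010
-------------------
       001111000011
(the carry out of the leftmost column, 0, becomes the leading bit)
Decimal check:
  01101001001 = 512 + 256 + 64 + 8 + 1 = 841
  00001111010 = 64 + 32 + 16 + 8 + 2 = 122
  841 + 122 = 963, and 001111000011 = 512 + 256 + 128 + 64 + 2 + 1 = 963 ✓



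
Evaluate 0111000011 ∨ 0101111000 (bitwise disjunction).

OR: 1 when either bit is 1
  0111000011
| 0101111000
------------
  0111111011
Decimal: 451 | 376 = 507



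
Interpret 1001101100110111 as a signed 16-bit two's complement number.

Binary: 1001101100110111
Sign bit: 1 (negative)
Invert: 0110010011001000
Add 1:  0110010011001001
Magnitude: 0110010011001001 = 16384 + 8192 + 1024 + 128 + 64 + 8 + 1 = 25801
Value: -25801



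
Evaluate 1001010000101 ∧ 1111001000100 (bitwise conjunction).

AND: 1 only when both bits are 1
  1001010000101
& 1111001000100
---------------
  1001000000100
Decimal: 4741 & 7748 = 4612



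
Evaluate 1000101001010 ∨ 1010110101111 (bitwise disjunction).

OR: 1 when either bit is 1
  1000101001010
| 1010110101111
---------------
  1010111101111
Decimal: 4426 | 5551 = 5615



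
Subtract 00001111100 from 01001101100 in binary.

Method 1 - Direct subtraction (column by column from the right: bit − bit − borrow-in; if negative, add 2 and borrow 1 from the next column):
borrow: 01111100000
        01001101100
-       00001111100
-------------------
        00111110000

Method 2 - Add two's complement:
Two's complement of 00001111100: invert → 11110000011, add 1 → 11110000100
  01001101100
+ 11110000100
-------------
 100111110000  (end carry out of the top bit = 1)
Discarding the end carry: 00111110000
Decimal check:
  01001101100 = 512 + 64 + 32 + 8 + 4 = 620
  00001111100 = 64 + 32 + 16 + 8 + 4 = 124
  620 - 124 = 496, and 00111110000 = 256 + 128 + 64 + 32 + 16 = 496 ✓



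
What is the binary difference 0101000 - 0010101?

Method 1 - Direct subtraction (column by column from the right: bit − bit − borrow-in; if negative, add 2 and borrow 1 from the next column):
borrow: 0101110
        0101000
-       0010101
---------------
        0010011

Method 2 - Add two's complement:
Two's complement of 0010101: invert → 1101010, add 1 → 1101011
  0101000
+ 1101011
---------
 10010011  (end carry out of the top bit = 1)
Discarding the end carry: 0010011
Decimal check:
  0101000 = 32 + 8 = 40
  0010101 = 16 + 4 + 1 = 21
  40 - 21 = 19, and 0010011 = 16 + 2 + 1 = 19 ✓



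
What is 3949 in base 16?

Using repeated division by 16 (digits 10–15 are A–F):
3949 ÷ 16 = 246 remainder 13 (D)
246 ÷ 16 = 15 remainder 6
15 ÷ 16 = 0 remainder 15 (F)
Reading remainders bottom to top: F6D



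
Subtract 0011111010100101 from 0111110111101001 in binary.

Method 1 - Direct subtraction (column by column from the right: bit − bit − borrow-in; if negative, add 2 and borrow 1 from the next column):
borrow: 0111110000001000
        0111110111101001
-       0011111010100101
------------------------
        0011111101000100

Method 2 - Add two's complement:
Two's complement of 0011111010100101: invert → 1100000101011010, add 1 → 1100000101011011
  0111110111101001
+ 1100000101011011
------------------
 10011111101000100  (end carry out of the top bit = 1)
Discarding the end carry: 0011111101000100
Decimal check:
  0111110111101001 = 16384 + 8192 + 4096 + 2048 + 1024 + 256 + 128 + 64 + 32 + 8 + 1 = 32233
  0011111010100101 = 8192 + 4096 + 2048 + 1024 + 512 + 128 + 32 + 4 + 1 = 16037
  32233 - 16037 = 16196, and 0011111101000100 = 8192 + 4096 + 2048 + 1024 + 512 + 256 + 64 + 4 = 16196 ✓



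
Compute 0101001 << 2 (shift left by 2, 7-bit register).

Original: 0101001 (decimal 41)
Shift left by 2 positions
Append 2 zeros on the right and drop the 2 high bits that overflow the 7-bit width
Result: 0100100 (decimal 36)
Equivalent: 41 << 2 = 41 × 2^2 = 164, truncated to 7 bits = 36



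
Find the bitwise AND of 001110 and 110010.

AND: 1 only when both bits are 1
  001110
& 110010
--------
  000010
Decimal: 14 & 50 = 2



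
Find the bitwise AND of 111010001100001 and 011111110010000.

AND: 1 only when both bits are 1
  111010001100001
& 011111110010000
-----------------
  011010000000000
Decimal: 29793 & 16272 = 13312



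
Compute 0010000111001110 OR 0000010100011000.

OR: 1 when either bit is 1
  0010000111001110
| 0000010100011000
------------------
  0010010111011110
Decimal: 8654 | 1304 = 9694



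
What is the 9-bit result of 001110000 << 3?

Original: 001110000 (decimal 112)
Shift left by 3 positions
Append 3 zeros on the right and drop the 3 high bits that overflow the 9-bit width
Result: 110000000 (decimal 384)
Equivalent: 112 << 3 = 112 × 2^3 = 896, truncated to 9 bits = 384



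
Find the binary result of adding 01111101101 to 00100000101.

Add column by column from the right: bit + bit + carry-in; write the sum mod 2, carry 1 when the sum is 2 or 3.
carry:  11000011010
        01111101101
+       00100000101
-------------------
       010011110010
(the carry out of the leftmost column, 0, becomes the leading bit)
Decimal check:
  01111101101 = 512 + 256 + 128 + 64 + 32 + 8 + 4 + 1 = 1005
  00100000101 = 256 + 4 + 1 = 261
  1005 + 261 = 1266, and 010011110010 = 1024 + 128 + 64 + 32 + 16 + 2 = 1266 ✓

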